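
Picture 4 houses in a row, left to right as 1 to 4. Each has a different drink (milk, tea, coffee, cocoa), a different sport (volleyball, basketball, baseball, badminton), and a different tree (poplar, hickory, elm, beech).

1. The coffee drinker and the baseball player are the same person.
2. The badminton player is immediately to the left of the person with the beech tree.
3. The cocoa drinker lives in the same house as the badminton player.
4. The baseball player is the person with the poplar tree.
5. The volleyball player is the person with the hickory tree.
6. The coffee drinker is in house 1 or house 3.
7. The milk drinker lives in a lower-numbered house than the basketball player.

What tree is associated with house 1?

poplar

House 4's drink must be tea (nothing else left).
The coffee drinker is narrowed to house 1 or 3; consider each.
Placing it in house 3 leads to a contradiction, so it's in house 1.
Clue 1: the baseball player is in house 1.
From clue 4, the person with the poplar tree must be in house 1.
The cocoa drinker is narrowed to house 2 or 3; consider each.
Placing it in house 2 leads to a contradiction, so it's in house 3.
Clue 3: the badminton player is in house 3.
That leaves milk as the drink for house 2.
House 2's sport must be volleyball (nothing else left).
That leaves basketball as the sport for house 4.
The person with the beech tree is in house 4 (clue 2).
Clue 5 places the person with the hickory tree in house 2.
House 3 tree: only elm fits.
So: house 1 = coffee/baseball/poplar, house 2 = milk/volleyball/hickory, house 3 = cocoa/badminton/elm, house 4 = tea/basketball/beech.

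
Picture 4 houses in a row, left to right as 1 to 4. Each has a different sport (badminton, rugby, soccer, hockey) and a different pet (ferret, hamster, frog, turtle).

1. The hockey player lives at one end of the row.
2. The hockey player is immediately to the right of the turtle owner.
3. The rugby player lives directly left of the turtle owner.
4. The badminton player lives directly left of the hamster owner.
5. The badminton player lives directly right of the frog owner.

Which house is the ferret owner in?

1

From clue 2, the hockey player must be in house 4.
By clue 2, the turtle owner is in house 3.
Clue 3: the rugby player is in house 2.
House 1's sport must be soccer (nothing else left).
House 3 sport: only badminton fits.
By clue 4, the hamster owner is in house 4.
By clue 5, the frog owner is in house 2.
So house 1 gets ferret for pet.
So: house 1 = soccer/ferret, house 2 = rugby/frog, house 3 = badminton/turtle, house 4 = hockey/hamster.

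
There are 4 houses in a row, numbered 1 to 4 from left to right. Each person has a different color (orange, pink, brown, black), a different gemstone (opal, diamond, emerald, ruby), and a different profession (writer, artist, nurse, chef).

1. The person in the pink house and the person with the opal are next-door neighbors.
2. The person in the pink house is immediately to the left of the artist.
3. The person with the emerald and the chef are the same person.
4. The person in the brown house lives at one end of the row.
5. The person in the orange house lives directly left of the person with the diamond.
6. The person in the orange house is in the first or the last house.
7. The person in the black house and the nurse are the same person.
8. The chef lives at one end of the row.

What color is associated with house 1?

Clue 6: the person in the orange house is in house 1.
House 4's color must be brown (nothing else left).
Clue 5 places the person with the diamond in house 2.
The person in the black house is narrowed to house 2 or 3; consider each.
Placing it in house 3 leads to a contradiction, so it's in house 2.
From clue 7, the nurse must be in house 2.
That leaves pink as the color for house 3.
Clue 1: the person with the opal is in house 4.
Clue 2 places the artist in house 4.
House 1 gemstone: only emerald fits.
House 3's gemstone must be ruby (nothing else left).
So house 1 gets chef for profession.
So house 3 gets writer for profession.
So: house 1 = orange/emerald/chef, house 2 = black/diamond/nurse, house 3 = pink/ruby/writer, house 4 = brown/opal/artist.

orange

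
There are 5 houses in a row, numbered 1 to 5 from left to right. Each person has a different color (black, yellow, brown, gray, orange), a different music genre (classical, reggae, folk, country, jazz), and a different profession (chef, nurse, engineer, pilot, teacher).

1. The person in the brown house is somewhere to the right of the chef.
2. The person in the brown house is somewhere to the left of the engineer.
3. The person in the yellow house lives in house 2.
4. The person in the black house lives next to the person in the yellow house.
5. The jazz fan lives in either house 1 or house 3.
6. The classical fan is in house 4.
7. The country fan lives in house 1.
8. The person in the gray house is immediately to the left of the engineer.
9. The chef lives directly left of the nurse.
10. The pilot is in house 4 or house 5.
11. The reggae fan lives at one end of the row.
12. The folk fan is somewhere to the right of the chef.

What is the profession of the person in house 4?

pilot

The person in the yellow house is in house 2 (clue 3).
From clue 6, the classical fan must be in house 4.
The country fan is in house 1 (clue 7).
House 5's color must be orange (nothing else left).
So house 2 gets folk for music genre.
So house 3 gets jazz for music genre.
That leaves reggae as the music genre for house 5.
Clue 12 places the chef in house 1.
House 1 color: only black fits.
From clue 9, the nurse must be in house 2.
The only profession still possible for house 3 is teacher.
The person in the brown house is narrowed to house 3 or 4; consider each.
Placing it in house 4 leads to a contradiction, so it's in house 3.
House 4 color: only gray fits.
Clue 8 places the engineer in house 5.
House 4's profession must be pilot (nothing else left).
So: house 1 = black/country/chef, house 2 = yellow/folk/nurse, house 3 = brown/jazz/teacher, house 4 = gray/classical/pilot, house 5 = orange/reggae/engineer.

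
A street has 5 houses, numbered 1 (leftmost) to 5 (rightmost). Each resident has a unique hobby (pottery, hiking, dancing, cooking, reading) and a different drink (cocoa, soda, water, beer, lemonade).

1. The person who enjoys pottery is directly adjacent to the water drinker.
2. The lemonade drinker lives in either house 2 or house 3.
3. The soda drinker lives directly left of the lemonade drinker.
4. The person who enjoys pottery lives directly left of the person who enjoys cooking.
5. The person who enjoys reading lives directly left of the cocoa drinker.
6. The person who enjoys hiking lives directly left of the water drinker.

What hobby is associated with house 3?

reading

The lemonade drinker is narrowed to house 2 or 3; consider each.
Placing it in house 3 leads to a contradiction, so it's in house 2.
By clue 3, the soda drinker is in house 1.
That leaves dancing as the hobby for house 1.
The only hobby still possible for house 5 is cooking.
Clue 4 places the person who enjoys pottery in house 4.
Clue 6: the person who enjoys hiking is in house 2.
Clue 6: the water drinker is in house 3.
House 3 hobby: only reading fits.
So house 5 gets beer for drink.
That leaves cocoa as the drink for house 4.
So: house 1 = dancing/soda, house 2 = hiking/lemonade, house 3 = reading/water, house 4 = pottery/cocoa, house 5 = cooking/beer.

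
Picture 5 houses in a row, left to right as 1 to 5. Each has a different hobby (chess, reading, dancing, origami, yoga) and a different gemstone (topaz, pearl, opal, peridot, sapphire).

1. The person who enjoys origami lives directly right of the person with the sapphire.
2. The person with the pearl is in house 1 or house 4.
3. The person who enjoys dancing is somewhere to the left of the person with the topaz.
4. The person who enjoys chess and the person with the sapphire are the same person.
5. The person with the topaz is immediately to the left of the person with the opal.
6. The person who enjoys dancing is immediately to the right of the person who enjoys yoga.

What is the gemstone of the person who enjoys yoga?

The person who enjoys dancing is narrowed to house 2 or 3; consider each.
Placing it in house 3 leads to a contradiction, so it's in house 2.
By clue 6, the person who enjoys yoga is in house 1.
House 2's gemstone must be peridot (nothing else left).
That leaves opal as the gemstone for house 5.
By clue 5, the person with the topaz is in house 4.
That leaves pearl as the gemstone for house 1.
So house 3 gets sapphire for gemstone.
Clue 1: the person who enjoys origami is in house 4.
Clue 4 places the person who enjoys chess in house 3.
House 5's hobby must be reading (nothing else left).
So: house 1 = yoga/pearl, house 2 = dancing/peridot, house 3 = chess/sapphire, house 4 = origami/topaz, house 5 = reading/opal.

pearl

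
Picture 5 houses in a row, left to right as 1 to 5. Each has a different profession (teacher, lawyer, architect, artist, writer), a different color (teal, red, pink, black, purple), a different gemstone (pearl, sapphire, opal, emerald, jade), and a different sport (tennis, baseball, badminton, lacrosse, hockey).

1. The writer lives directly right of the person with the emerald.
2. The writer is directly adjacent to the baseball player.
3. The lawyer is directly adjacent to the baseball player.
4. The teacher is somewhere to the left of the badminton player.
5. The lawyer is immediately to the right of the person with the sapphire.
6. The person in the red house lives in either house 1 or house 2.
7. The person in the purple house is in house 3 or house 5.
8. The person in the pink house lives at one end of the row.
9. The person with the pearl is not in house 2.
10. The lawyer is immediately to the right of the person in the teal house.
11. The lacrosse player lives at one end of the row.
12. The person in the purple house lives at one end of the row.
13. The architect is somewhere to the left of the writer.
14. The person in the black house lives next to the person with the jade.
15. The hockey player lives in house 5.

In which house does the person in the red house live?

The person in the purple house is in house 5 (clue 12).
By clue 15, the hockey player is in house 5.
The only color still possible for house 1 is pink.
House 1 sport: only lacrosse fits.
House 2 color: only red fits.
The lawyer is narrowed to house 4 or 5; consider each.
Placing it in house 5 leads to a contradiction, so it's in house 4.
Clue 3 places the baseball player in house 3.
The person with the sapphire is in house 3 (clue 5).
Clue 10: the person in the teal house is in house 3.
The only color still possible for house 4 is black.
The writer is in house 2 (clue 2).
Clue 13 places the architect in house 1.
The person with the jade is in house 5 (clue 14).
So house 5 gets artist for profession.
Clue 1: the person with the emerald is in house 1.
Clue 4: the badminton player is in house 4.
House 3's profession must be teacher (nothing else left).
So house 2 gets opal for gemstone.
So house 4 gets pearl for gemstone.
House 2 sport: only tennis fits.
So: house 1 = architect/pink/emerald/lacrosse, house 2 = writer/red/opal/tennis, house 3 = teacher/teal/sapphire/baseball, house 4 = lawyer/black/pearl/badminton, house 5 = artist/purple/jade/hockey.

2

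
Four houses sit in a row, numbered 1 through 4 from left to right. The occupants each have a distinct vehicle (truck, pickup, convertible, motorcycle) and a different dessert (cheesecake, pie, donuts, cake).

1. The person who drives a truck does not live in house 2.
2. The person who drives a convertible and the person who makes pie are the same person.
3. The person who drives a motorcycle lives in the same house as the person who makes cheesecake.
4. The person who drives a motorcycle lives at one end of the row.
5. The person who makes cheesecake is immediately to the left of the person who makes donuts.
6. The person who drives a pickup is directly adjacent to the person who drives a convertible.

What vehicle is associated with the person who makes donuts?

From clue 3, the person who drives a motorcycle must be in house 1.
Clue 3: the person who makes cheesecake is in house 1.
The person who makes donuts is in house 2 (clue 5).
That leaves pickup as the vehicle for house 2.
Clue 6: the person who drives a convertible is in house 3.
House 4 vehicle: only truck fits.
By clue 2, the person who makes pie is in house 3.
That leaves cake as the dessert for house 4.
So: house 1 = motorcycle/cheesecake, house 2 = pickup/donuts, house 3 = convertible/pie, house 4 = truck/cake.

pickup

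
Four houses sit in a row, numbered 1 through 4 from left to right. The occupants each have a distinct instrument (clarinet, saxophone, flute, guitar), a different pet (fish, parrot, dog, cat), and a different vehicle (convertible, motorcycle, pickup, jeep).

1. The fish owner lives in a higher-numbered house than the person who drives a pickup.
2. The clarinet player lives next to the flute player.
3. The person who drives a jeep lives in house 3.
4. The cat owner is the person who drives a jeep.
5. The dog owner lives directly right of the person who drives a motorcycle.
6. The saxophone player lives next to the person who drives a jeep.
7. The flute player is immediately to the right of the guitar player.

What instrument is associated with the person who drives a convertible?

saxophone

Clue 3: the person who drives a jeep is in house 3.
By clue 4, the cat owner is in house 3.
So house 1 gets parrot for pet.
That leaves convertible as the vehicle for house 4.
Clue 5 places the dog owner in house 2.
By clue 5, the person who drives a motorcycle is in house 1.
So house 4 gets fish for pet.
That leaves pickup as the vehicle for house 2.
The saxophone player is narrowed to house 2 or 4; consider each.
Placing it in house 2 leads to a contradiction, so it's in house 4.
The flute player is narrowed to house 2 or 3; consider each.
Placing it in house 3 leads to a contradiction, so it's in house 2.
Clue 7 places the guitar player in house 1.
House 3 instrument: only clarinet fits.
So: house 1 = guitar/parrot/motorcycle, house 2 = flute/dog/pickup, house 3 = clarinet/cat/jeep, house 4 = saxophone/fish/convertible.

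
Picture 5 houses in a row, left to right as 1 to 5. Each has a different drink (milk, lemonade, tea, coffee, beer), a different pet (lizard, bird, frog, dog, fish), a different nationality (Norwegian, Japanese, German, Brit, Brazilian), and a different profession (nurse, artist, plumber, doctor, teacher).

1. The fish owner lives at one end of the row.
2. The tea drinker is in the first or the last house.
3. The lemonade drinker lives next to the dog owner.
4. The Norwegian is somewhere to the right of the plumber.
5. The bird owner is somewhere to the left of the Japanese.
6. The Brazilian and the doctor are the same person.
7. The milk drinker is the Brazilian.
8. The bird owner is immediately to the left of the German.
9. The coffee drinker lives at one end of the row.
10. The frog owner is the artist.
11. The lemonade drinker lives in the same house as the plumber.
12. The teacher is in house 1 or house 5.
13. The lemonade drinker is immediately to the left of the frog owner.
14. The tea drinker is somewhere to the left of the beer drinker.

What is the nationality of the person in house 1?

Clue 14 places the tea drinker in house 1.
House 5's drink must be coffee (nothing else left).
That leaves Brit as the nationality for house 1.
The fish owner is narrowed to house 1 or 5; consider each.
Placing it in house 5 leads to a contradiction, so it's in house 1.
House 2's nationality must be Brazilian (nothing else left).
The doctor is in house 2 (clue 6).
Clue 7: the milk drinker is in house 2.
The beer drinker is narrowed to house 3 or 4; consider each.
Placing it in house 4 leads to a contradiction, so it's in house 3.
So house 4 gets lemonade for drink.
Clue 11: the plumber is in house 4.
The frog owner is in house 5 (clue 13).
House 3 pet: only dog fits.
The only profession still possible for house 3 is nurse.
From clue 4, the Norwegian must be in house 5.
So house 3 gets German for nationality.
That leaves Japanese as the nationality for house 4.
House 1 profession: only teacher fits.
House 5 profession: only artist fits.
Clue 5: the bird owner is in house 2.
So house 4 gets lizard for pet.
So: house 1 = tea/fish/Brit/teacher, house 2 = milk/bird/Brazilian/doctor, house 3 = beer/dog/German/nurse, house 4 = lemonade/lizard/Japanese/plumber, house 5 = coffee/frog/Norwegian/artist.

Brit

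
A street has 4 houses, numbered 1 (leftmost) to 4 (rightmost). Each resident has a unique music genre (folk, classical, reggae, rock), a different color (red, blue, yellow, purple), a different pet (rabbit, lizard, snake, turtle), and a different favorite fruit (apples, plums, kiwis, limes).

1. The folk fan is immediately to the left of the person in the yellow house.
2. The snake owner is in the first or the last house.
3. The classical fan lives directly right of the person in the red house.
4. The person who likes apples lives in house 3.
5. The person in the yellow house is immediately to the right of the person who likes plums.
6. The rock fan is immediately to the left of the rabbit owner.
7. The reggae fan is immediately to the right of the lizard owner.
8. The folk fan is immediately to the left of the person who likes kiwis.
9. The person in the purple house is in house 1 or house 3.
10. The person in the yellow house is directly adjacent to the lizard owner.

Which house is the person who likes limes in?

Clue 4: the person who likes apples is in house 3.
House 4's color must be blue (nothing else left).
From clue 1, the folk fan must be in house 1.
Clue 1 places the person in the yellow house in house 2.
Clue 5: the person who likes plums is in house 1.
Clue 8 places the person who likes kiwis in house 2.
That leaves limes as the favorite fruit for house 4.
That leaves rock as the music genre for house 3.
House 2 pet: only turtle fits.
Clue 6: the rabbit owner is in house 4.
The only pet still possible for house 1 is snake.
So house 3 gets lizard for pet.
The reggae fan is in house 4 (clue 7).
So house 2 gets classical for music genre.
Clue 3 places the person in the red house in house 1.
House 3's color must be purple (nothing else left).
So: house 1 = folk/red/snake/plums, house 2 = classical/yellow/turtle/kiwis, house 3 = rock/purple/lizard/apples, house 4 = reggae/blue/rabbit/limes.

4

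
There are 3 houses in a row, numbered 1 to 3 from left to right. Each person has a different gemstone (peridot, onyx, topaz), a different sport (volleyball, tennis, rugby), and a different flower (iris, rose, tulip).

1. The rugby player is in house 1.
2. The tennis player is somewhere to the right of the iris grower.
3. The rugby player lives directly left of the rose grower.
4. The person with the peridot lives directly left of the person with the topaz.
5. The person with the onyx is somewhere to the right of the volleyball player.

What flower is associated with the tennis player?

tulip

The rugby player is in house 1 (clue 1).
From clue 3, the rose grower must be in house 2.
The only gemstone still possible for house 1 is peridot.
The only sport still possible for house 3 is tennis.
House 3's flower must be tulip (nothing else left).
From clue 4, the person with the topaz must be in house 2.
By clue 5, the person with the onyx is in house 3.
That leaves volleyball as the sport for house 2.
House 1 flower: only iris fits.
So: house 1 = peridot/rugby/iris, house 2 = topaz/volleyball/rose, house 3 = onyx/tennis/tulip.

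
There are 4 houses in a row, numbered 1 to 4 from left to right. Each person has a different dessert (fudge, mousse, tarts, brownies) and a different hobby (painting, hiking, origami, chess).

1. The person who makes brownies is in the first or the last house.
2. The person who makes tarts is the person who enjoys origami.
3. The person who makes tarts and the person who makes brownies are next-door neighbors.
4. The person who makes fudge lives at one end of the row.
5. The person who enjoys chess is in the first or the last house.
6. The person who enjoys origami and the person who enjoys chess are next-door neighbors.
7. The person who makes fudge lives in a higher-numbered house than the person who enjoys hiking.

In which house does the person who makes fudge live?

The person who makes fudge is in house 4 (clue 7).
So house 1 gets brownies for dessert.
From clue 3, the person who makes tarts must be in house 2.
That leaves mousse as the dessert for house 3.
Clue 2: the person who enjoys origami is in house 2.
Clue 6 places the person who enjoys chess in house 1.
That leaves painting as the hobby for house 4.
House 3's hobby must be hiking (nothing else left).
So: house 1 = brownies/chess, house 2 = tarts/origami, house 3 = mousse/hiking, house 4 = fudge/painting.

4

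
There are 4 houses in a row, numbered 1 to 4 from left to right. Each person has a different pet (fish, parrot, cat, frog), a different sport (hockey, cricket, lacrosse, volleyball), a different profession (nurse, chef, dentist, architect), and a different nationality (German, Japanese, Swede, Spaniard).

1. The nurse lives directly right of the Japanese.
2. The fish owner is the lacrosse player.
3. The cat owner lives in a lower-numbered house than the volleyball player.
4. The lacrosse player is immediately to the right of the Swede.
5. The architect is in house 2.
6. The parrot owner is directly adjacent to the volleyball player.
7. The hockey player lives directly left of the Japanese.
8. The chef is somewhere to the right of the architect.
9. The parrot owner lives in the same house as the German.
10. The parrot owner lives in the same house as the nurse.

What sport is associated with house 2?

By clue 5, the architect is in house 2.
That leaves dentist as the profession for house 1.
The parrot owner is narrowed to house 3 or 4; consider each.
Placing it in house 4 leads to a contradiction, so it's in house 3.
From clue 9, the German must be in house 3.
Clue 10 places the nurse in house 3.
House 4 profession: only chef fits.
House 1's nationality must be Swede (nothing else left).
House 2's nationality must be Japanese (nothing else left).
House 4 nationality: only Spaniard fits.
The lacrosse player is in house 2 (clue 4).
From clue 7, the hockey player must be in house 1.
That leaves cricket as the sport for house 3.
So house 4 gets volleyball for sport.
Clue 2: the fish owner is in house 2.
The only pet still possible for house 1 is cat.
So house 4 gets frog for pet.
So: house 1 = cat/hockey/dentist/Swede, house 2 = fish/lacrosse/architect/Japanese, house 3 = parrot/cricket/nurse/German, house 4 = frog/volleyball/chef/Spaniard.

lacrosse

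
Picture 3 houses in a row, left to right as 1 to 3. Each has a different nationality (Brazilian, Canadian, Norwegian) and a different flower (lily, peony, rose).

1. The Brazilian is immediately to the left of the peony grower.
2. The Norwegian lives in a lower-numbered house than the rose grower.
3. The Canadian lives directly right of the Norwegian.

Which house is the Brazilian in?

1

House 3 nationality: only Canadian fits.
That leaves lily as the flower for house 1.
Clue 3: the Norwegian is in house 2.
The only nationality still possible for house 1 is Brazilian.
From clue 1, the peony grower must be in house 2.
From clue 2, the rose grower must be in house 3.
So: house 1 = Brazilian/lily, house 2 = Norwegian/peony, house 3 = Canadian/rose.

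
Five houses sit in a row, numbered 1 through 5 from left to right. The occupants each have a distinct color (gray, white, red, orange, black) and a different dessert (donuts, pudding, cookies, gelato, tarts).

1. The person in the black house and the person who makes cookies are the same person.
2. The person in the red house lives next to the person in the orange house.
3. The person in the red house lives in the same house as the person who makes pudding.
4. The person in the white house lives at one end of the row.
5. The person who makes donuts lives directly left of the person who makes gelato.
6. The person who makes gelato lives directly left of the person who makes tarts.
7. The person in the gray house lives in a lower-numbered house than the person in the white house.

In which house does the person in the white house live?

By clue 7, the person in the white house is in house 5.
That leaves tarts as the dessert for house 5.
By clue 6, the person who makes gelato is in house 4.
Clue 5: the person who makes donuts is in house 3.
That leaves gray as the color for house 4.
That leaves orange as the color for house 3.
Clue 2: the person in the red house is in house 2.
Clue 3 places the person who makes pudding in house 2.
House 1 color: only black fits.
That leaves cookies as the dessert for house 1.
So: house 1 = black/cookies, house 2 = red/pudding, house 3 = orange/donuts, house 4 = gray/gelato, house 5 = white/tarts.

5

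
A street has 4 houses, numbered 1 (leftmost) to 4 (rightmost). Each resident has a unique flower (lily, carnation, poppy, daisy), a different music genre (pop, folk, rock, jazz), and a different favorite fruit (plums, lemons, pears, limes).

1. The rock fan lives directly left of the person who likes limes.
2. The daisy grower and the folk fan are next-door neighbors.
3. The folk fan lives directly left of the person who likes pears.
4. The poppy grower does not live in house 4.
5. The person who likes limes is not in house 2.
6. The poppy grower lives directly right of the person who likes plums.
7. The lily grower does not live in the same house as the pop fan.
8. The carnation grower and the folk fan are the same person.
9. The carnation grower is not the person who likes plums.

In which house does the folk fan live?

3

The poppy grower is narrowed to house 2 or 3; consider each.
Placing it in house 3 leads to a contradiction, so it's in house 2.
The person who likes plums is in house 1 (clue 6).
The folk fan is in house 3 (clue 8).
That leaves carnation as the flower for house 3.
House 2 music genre: only rock fits.
So house 2 gets lemons for favorite fruit.
By clue 1, the person who likes limes is in house 3.
From clue 2, the daisy grower must be in house 4.
The person who likes pears is in house 4 (clue 3).
That leaves lily as the flower for house 1.
By clue 7, the pop fan is in house 4.
House 1 music genre: only jazz fits.
So: house 1 = lily/jazz/plums, house 2 = poppy/rock/lemons, house 3 = carnation/folk/limes, house 4 = daisy/pop/pears.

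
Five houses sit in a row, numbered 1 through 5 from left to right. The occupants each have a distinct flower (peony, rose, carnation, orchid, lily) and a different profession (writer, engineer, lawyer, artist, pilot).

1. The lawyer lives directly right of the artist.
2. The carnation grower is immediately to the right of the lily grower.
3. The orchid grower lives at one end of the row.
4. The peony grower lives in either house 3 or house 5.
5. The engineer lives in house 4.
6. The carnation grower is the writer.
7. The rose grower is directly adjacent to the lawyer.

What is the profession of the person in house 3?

Clue 5 places the engineer in house 4.
The orchid grower is narrowed to house 1 or 5; consider each.
Placing it in house 5 leads to a contradiction, so it's in house 1.
The carnation grower is narrowed to house 3 or 5; consider each.
Placing it in house 3 leads to a contradiction, so it's in house 5.
Clue 2 places the lily grower in house 4.
By clue 6, the writer is in house 5.
House 2 flower: only rose fits.
So house 3 gets peony for flower.
The lawyer is in house 3 (clue 7).
The artist is in house 2 (clue 1).
House 1 profession: only pilot fits.
So: house 1 = orchid/pilot, house 2 = rose/artist, house 3 = peony/lawyer, house 4 = lily/engineer, house 5 = carnation/writer.

lawyer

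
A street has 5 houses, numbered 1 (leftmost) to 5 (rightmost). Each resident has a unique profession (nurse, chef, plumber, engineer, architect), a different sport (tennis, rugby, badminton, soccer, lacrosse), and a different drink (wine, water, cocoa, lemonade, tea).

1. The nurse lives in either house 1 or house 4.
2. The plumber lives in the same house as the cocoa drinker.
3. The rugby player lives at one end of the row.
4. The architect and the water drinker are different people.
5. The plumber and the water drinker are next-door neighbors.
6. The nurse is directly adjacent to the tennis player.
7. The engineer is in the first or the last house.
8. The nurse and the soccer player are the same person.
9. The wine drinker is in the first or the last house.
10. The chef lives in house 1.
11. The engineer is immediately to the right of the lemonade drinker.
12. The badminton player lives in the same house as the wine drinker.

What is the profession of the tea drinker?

The chef is in house 1 (clue 10).
Clue 11 places the engineer in house 5.
Clue 11: the lemonade drinker is in house 4.
From clue 8, the soccer player must be in house 4.
House 4's profession must be nurse (nothing else left).
House 2's sport must be lacrosse (nothing else left).
House 3 sport: only tennis fits.
The architect is narrowed to house 2 or 3; consider each.
Placing it in house 2 leads to a contradiction, so it's in house 3.
House 2's profession must be plumber (nothing else left).
Clue 2 places the cocoa drinker in house 2.
From clue 5, the water drinker must be in house 1.
The only drink still possible for house 3 is tea.
House 5 drink: only wine fits.
The badminton player is in house 5 (clue 12).
The only sport still possible for house 1 is rugby.
So: house 1 = chef/rugby/water, house 2 = plumber/lacrosse/cocoa, house 3 = architect/tennis/tea, house 4 = nurse/soccer/lemonade, house 5 = engineer/badminton/wine.

architect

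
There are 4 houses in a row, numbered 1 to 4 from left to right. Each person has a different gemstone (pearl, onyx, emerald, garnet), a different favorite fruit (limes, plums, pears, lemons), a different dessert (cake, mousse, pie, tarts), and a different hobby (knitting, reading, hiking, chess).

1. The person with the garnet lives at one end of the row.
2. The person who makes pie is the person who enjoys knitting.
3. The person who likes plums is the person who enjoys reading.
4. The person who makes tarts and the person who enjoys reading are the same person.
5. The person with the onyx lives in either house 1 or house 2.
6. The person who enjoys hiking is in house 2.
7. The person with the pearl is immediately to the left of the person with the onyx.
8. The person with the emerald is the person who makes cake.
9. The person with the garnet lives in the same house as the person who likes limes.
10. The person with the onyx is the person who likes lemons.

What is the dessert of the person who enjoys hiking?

mousse

By clue 6, the person who enjoys hiking is in house 2.
Clue 7: the person with the pearl is in house 1.
Clue 7: the person with the onyx is in house 2.
Clue 10 places the person who likes lemons in house 2.
House 3 gemstone: only emerald fits.
That leaves garnet as the gemstone for house 4.
Clue 8 places the person who makes cake in house 3.
From clue 9, the person who likes limes must be in house 4.
So house 2 gets mousse for dessert.
The person who makes tarts is in house 1 (clue 4).
Clue 4: the person who enjoys reading is in house 1.
That leaves pie as the dessert for house 4.
House 3 hobby: only chess fits.
That leaves knitting as the hobby for house 4.
From clue 3, the person who likes plums must be in house 1.
So house 3 gets pears for favorite fruit.
So: house 1 = pearl/plums/tarts/reading, house 2 = onyx/lemons/mousse/hiking, house 3 = emerald/pears/cake/chess, house 4 = garnet/limes/pie/knitting.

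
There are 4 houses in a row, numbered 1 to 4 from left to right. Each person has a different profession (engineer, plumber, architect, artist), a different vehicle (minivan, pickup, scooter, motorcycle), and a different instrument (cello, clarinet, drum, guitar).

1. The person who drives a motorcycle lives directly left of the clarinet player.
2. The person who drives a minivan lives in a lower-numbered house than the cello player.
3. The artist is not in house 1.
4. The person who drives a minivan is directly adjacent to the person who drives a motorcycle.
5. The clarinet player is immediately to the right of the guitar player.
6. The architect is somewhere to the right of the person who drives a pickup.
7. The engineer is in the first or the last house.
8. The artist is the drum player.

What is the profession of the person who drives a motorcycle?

That leaves scooter as the vehicle for house 4.
House 1 instrument: only guitar fits.
Clue 5 places the clarinet player in house 2.
From clue 1, the person who drives a motorcycle must be in house 1.
The person who drives a minivan is in house 2 (clue 4).
House 3 vehicle: only pickup fits.
By clue 6, the architect is in house 4.
House 2's profession must be plumber (nothing else left).
House 3's profession must be artist (nothing else left).
Clue 8 places the drum player in house 3.
House 1 profession: only engineer fits.
That leaves cello as the instrument for house 4.
So: house 1 = engineer/motorcycle/guitar, house 2 = plumber/minivan/clarinet, house 3 = artist/pickup/drum, house 4 = architect/scooter/cello.

engineer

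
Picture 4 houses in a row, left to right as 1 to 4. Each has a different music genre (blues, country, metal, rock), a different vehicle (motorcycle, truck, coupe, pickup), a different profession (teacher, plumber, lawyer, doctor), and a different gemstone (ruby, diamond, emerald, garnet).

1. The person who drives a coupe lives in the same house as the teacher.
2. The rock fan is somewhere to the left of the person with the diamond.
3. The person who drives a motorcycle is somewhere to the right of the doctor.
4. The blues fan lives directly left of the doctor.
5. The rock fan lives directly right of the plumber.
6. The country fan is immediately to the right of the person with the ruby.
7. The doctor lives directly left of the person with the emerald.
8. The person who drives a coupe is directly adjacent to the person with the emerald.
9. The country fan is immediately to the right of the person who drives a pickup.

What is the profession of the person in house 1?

plumber

The blues fan is narrowed to house 1 or 2; consider each.
Placing it in house 2 leads to a contradiction, so it's in house 1.
Clue 4 places the doctor in house 2.
The person with the emerald is in house 3 (clue 7).
From clue 1, the person who drives a coupe must be in house 4.
From clue 1, the teacher must be in house 4.
From clue 5, the rock fan must be in house 2.
So house 4 gets metal for music genre.
House 1 profession: only plumber fits.
The only profession still possible for house 3 is lawyer.
That leaves diamond as the gemstone for house 4.
Clue 6 places the person with the ruby in house 2.
Clue 9 places the person who drives a pickup in house 2.
House 3's music genre must be country (nothing else left).
That leaves truck as the vehicle for house 1.
The only vehicle still possible for house 3 is motorcycle.
House 1's gemstone must be garnet (nothing else left).
So: house 1 = blues/truck/plumber/garnet, house 2 = rock/pickup/doctor/ruby, house 3 = country/motorcycle/lawyer/emerald, house 4 = metal/coupe/teacher/diamond.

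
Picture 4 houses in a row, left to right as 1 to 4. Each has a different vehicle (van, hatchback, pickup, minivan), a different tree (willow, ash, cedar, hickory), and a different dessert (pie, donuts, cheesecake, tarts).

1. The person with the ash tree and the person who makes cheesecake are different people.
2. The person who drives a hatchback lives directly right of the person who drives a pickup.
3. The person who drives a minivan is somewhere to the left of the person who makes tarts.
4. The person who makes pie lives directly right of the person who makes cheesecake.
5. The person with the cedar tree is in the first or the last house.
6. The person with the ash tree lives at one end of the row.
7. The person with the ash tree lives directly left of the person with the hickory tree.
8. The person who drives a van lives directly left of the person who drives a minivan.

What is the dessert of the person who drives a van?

donuts

By clue 7, the person with the ash tree is in house 1.
Clue 7: the person with the hickory tree is in house 2.
House 4's vehicle must be hatchback (nothing else left).
House 3's tree must be willow (nothing else left).
House 4 tree: only cedar fits.
By clue 2, the person who drives a pickup is in house 3.
House 1's vehicle must be van (nothing else left).
House 2 vehicle: only minivan fits.
So house 1 gets donuts for dessert.
The only dessert still possible for house 2 is cheesecake.
Clue 4 places the person who makes pie in house 3.
That leaves tarts as the dessert for house 4.
So: house 1 = van/ash/donuts, house 2 = minivan/hickory/cheesecake, house 3 = pickup/willow/pie, house 4 = hatchback/cedar/tarts.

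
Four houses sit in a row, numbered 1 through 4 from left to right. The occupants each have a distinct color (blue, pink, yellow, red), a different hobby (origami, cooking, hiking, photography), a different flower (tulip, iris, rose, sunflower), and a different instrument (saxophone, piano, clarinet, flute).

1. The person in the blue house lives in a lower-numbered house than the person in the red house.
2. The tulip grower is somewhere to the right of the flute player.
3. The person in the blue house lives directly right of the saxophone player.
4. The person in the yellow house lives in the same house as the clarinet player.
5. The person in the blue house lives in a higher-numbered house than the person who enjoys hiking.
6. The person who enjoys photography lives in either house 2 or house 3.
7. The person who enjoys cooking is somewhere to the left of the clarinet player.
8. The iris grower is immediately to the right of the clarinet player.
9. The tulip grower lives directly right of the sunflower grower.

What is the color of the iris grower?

That leaves origami as the hobby for house 4.
House 4 instrument: only piano fits.
So house 1 gets pink for color.
House 4's color must be red (nothing else left).
So house 3 gets photography for hobby.
The person in the blue house is narrowed to house 2 or 3; consider each.
Placing it in house 3 leads to a contradiction, so it's in house 2.
Clue 3: the saxophone player is in house 1.
From clue 5, the person who enjoys hiking must be in house 1.
House 3 color: only yellow fits.
So house 2 gets cooking for hobby.
Clue 4: the clarinet player is in house 3.
By clue 8, the iris grower is in house 4.
So house 1 gets rose for flower.
House 2 flower: only sunflower fits.
House 3 flower: only tulip fits.
House 2 instrument: only flute fits.
So: house 1 = pink/hiking/rose/saxophone, house 2 = blue/cooking/sunflower/flute, house 3 = yellow/photography/tulip/clarinet, house 4 = red/origami/iris/piano.

red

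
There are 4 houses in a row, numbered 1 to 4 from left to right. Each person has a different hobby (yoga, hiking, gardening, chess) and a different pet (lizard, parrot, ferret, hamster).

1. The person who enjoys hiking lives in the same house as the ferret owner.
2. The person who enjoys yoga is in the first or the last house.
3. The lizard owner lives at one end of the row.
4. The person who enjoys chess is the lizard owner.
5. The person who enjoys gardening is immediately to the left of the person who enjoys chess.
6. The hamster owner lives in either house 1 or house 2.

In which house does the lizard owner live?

4

By clue 5, the person who enjoys gardening is in house 3.
Clue 5: the person who enjoys chess is in house 4.
The only hobby still possible for house 2 is hiking.
The ferret owner is in house 2 (clue 1).
Clue 4 places the lizard owner in house 4.
House 1 hobby: only yoga fits.
The only pet still possible for house 1 is hamster.
So house 3 gets parrot for pet.
So: house 1 = yoga/hamster, house 2 = hiking/ferret, house 3 = gardening/parrot, house 4 = chess/lizard.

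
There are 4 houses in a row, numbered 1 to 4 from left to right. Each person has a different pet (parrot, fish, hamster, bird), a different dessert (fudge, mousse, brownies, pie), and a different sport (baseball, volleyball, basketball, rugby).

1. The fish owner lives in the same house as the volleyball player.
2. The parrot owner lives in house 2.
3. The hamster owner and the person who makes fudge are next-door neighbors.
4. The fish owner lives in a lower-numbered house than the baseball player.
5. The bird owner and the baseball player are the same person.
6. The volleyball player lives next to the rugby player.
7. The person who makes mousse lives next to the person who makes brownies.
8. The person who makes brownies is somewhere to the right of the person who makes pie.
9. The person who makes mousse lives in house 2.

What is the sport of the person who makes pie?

volleyball

By clue 2, the parrot owner is in house 2.
By clue 9, the person who makes mousse is in house 2.
From clue 7, the person who makes brownies must be in house 3.
The person who makes pie is in house 1 (clue 8).
That leaves fish as the pet for house 1.
So house 4 gets fudge for dessert.
Clue 1 places the volleyball player in house 1.
By clue 3, the hamster owner is in house 3.
Clue 6: the rugby player is in house 2.
That leaves bird as the pet for house 4.
Clue 5: the baseball player is in house 4.
House 3 sport: only basketball fits.
So: house 1 = fish/pie/volleyball, house 2 = parrot/mousse/rugby, house 3 = hamster/brownies/basketball, house 4 = bird/fudge/baseball.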